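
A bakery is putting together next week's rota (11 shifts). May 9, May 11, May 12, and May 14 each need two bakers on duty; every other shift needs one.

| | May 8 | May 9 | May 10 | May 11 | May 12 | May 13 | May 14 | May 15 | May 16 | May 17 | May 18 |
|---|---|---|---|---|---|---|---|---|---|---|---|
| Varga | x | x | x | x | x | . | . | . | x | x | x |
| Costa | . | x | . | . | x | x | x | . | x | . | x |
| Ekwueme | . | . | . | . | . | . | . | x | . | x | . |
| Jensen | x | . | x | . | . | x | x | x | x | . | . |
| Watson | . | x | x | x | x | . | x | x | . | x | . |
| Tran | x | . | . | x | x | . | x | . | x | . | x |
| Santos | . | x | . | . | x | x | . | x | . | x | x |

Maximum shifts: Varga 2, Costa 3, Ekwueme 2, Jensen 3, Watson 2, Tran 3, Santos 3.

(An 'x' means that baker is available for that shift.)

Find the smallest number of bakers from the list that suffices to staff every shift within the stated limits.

6

15 slots to fill and no one can take more than 3, so at least ⌈15/3⌉ = 5 bakers are needed.
Any 5 bakers together have capacity at most 3+3+3+3+2 = 14 < 15 slots, so 5 can never suffice.
Varga, Costa, Ekwueme, Jensen, Watson, and Tran alone can cover everything: May 8→Varga, May 9→Varga+Costa, May 10→Jensen, May 11→Watson+Tran, May 12→Watson+Tran, May 13→Costa, May 14→Jensen+Tran, May 15→Ekwueme, May 16→Jensen, May 17→Ekwueme, May 18→Costa.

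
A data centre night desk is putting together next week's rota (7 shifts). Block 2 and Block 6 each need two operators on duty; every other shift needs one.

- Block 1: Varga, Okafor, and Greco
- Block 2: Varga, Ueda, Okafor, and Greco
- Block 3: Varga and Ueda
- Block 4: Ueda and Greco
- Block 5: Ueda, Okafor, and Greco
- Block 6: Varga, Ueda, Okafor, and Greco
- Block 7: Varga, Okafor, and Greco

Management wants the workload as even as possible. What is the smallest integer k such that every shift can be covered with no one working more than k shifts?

3

With 4 operators and 9 worker-slots to fill, someone must work at least ⌈9/4⌉ = 3 shifts, so k ≥ 3.
k = 3 works: Block 1→Varga, Block 2→Ueda+Okafor, Block 3→Varga, Block 4→Ueda, Block 5→Ueda, Block 6→Okafor+Greco, Block 7→Varga.
Loads: Varga 3, Ueda 3, Okafor 2, Greco 1 — all ≤ 3.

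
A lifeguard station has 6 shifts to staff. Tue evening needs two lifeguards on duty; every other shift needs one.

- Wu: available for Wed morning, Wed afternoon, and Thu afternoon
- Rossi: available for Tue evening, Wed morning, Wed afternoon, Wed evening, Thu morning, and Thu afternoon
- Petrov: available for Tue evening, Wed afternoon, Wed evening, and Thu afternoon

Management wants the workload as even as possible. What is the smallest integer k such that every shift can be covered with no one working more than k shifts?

3

With 3 lifeguards and 7 worker-slots to fill, someone must work at least ⌈7/3⌉ = 3 shifts, so k ≥ 3.
k = 3 works: Tue evening→Rossi+Petrov, Wed morning→Wu, Wed afternoon→Wu, Wed evening→Rossi, Thu morning→Rossi, Thu afternoon→Wu.
Loads: Wu 3, Rossi 3, Petrov 1 — all ≤ 3.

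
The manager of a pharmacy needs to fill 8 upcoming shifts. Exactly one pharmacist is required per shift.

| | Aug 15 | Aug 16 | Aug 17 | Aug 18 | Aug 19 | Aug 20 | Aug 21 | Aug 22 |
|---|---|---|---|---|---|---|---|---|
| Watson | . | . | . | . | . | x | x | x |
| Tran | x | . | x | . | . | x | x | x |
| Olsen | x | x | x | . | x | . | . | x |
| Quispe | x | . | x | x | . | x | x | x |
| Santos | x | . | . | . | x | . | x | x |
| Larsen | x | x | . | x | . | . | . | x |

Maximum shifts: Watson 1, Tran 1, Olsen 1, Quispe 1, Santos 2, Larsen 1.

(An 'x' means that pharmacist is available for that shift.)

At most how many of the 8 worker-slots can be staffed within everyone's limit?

7

Total capacity across all pharmacists is 1+1+1+1+2+1 = 7, and 8 slots are needed, so at most 7 can be filled.
An assignment achieving 7: Aug 15→Larsen, Aug 16→Olsen, Aug 17→Tran, Aug 18→Quispe, Aug 19→Santos, Aug 20→Watson, Aug 21→Santos.
Loads: Watson 1/1, Tran 1/1, Olsen 1/1, Quispe 1/1, Santos 2/2, Larsen 1/1.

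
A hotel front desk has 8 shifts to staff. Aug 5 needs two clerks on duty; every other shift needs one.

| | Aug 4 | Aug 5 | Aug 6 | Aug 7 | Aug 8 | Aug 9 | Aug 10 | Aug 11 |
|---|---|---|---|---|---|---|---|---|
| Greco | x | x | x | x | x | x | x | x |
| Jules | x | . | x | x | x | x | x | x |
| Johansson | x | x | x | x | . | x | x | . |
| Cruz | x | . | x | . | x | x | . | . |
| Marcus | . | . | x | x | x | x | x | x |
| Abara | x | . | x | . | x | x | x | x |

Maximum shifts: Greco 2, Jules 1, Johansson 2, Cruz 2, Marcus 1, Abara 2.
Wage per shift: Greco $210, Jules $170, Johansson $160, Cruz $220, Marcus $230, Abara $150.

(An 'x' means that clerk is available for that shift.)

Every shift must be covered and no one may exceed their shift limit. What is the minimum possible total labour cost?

Aug 5 can only be covered by Greco and Johansson, so that assignment is forced.
Picking the cheapest available clerk for each shift independently would cost $1430, but that ignores the shift limits.
An optimal schedule: Aug 4→Abara, Aug 5→Johansson+Greco, Aug 6→Cruz, Aug 7→Johansson, Aug 8→Jules, Aug 9→Cruz, Aug 10→Greco, Aug 11→Abara.
Total: 150 + 160 + 210 + 220 + 160 + 170 + 220 + 210 + 150 = $1650.

$1650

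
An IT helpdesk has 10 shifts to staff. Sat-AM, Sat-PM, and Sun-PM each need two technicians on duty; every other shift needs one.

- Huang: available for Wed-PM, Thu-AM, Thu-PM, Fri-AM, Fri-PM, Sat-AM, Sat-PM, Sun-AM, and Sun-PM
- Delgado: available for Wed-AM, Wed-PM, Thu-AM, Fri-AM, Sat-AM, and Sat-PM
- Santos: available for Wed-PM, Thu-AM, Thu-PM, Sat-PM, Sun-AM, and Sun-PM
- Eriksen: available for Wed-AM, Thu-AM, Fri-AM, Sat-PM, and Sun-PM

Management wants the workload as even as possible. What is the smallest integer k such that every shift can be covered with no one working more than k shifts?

With 4 technicians and 13 worker-slots to fill, someone must work at least ⌈13/4⌉ = 4 shifts, so k ≥ 4.
k = 4 works: Wed-AM→Delgado, Wed-PM→Delgado, Thu-AM→Santos, Thu-PM→Huang, Fri-AM→Delgado, Fri-PM→Huang, Sat-AM→Huang+Delgado, Sat-PM→Santos+Eriksen, Sun-AM→Huang, Sun-PM→Santos+Eriksen.
Loads: Huang 4, Delgado 4, Santos 3, Eriksen 2 — all ≤ 4.

4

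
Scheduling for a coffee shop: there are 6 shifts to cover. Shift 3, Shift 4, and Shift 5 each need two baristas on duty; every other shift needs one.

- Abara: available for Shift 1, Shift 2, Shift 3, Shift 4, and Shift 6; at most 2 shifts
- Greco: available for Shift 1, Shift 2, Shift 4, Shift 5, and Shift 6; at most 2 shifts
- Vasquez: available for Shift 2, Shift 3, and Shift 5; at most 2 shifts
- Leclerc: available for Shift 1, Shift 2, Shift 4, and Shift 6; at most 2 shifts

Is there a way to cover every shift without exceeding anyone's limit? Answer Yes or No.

Total capacity is 2+2+2+2 = 8 but 9 worker-slots are needed — infeasible.

No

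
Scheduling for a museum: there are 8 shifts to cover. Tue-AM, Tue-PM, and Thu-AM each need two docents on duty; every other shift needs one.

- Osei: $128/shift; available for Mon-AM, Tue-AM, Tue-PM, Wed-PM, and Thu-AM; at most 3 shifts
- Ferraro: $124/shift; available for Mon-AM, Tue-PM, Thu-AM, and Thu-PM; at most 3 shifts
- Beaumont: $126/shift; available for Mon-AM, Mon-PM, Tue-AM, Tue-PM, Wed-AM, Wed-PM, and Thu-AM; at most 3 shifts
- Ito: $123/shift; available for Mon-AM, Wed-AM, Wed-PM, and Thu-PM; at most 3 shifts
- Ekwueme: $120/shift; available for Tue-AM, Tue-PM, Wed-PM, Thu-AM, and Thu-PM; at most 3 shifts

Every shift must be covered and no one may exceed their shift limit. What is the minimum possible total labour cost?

Mon-PM can only be covered by Beaumont, so that assignment is forced.
Picking the cheapest available docent for each shift independently would cost $1346, but that ignores the shift limits.
An optimal schedule: Mon-AM→Ferraro, Mon-PM→Beaumont, Tue-AM→Ekwueme+Beaumont, Tue-PM→Ekwueme+Ferraro, Wed-AM→Ito, Wed-PM→Ito, Thu-AM→Ekwueme+Ferraro, Thu-PM→Ito.
Total: 124 + 126 + 120 + 126 + 120 + 124 + 123 + 123 + 120 + 124 + 123 = $1353.

$1353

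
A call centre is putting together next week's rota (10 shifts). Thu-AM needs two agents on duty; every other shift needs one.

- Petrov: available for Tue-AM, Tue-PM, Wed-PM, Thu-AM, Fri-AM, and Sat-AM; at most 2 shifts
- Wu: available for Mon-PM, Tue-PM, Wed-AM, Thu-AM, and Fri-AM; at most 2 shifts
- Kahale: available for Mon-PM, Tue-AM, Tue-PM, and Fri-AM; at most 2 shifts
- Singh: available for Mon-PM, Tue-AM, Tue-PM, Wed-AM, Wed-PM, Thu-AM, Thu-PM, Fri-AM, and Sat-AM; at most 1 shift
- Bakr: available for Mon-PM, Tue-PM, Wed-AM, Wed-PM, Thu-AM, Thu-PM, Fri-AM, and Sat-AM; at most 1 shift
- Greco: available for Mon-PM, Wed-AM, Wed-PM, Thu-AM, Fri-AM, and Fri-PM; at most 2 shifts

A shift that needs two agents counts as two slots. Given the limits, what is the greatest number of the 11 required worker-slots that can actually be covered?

10

Total capacity across all agents is 2+2+2+1+1+2 = 10, and 11 slots are needed, so at most 10 can be filled.
An assignment achieving 10: Mon-PM→Wu, Tue-AM→Petrov, Tue-PM→Kahale, Wed-AM→Wu, Wed-PM→Bakr, Thu-AM→Greco, Thu-PM→Singh, Fri-AM→Kahale, Fri-PM→Greco, Sat-AM→Petrov.
Loads: Petrov 2/2, Wu 2/2, Kahale 2/2, Singh 1/1, Bakr 1/1, Greco 2/2.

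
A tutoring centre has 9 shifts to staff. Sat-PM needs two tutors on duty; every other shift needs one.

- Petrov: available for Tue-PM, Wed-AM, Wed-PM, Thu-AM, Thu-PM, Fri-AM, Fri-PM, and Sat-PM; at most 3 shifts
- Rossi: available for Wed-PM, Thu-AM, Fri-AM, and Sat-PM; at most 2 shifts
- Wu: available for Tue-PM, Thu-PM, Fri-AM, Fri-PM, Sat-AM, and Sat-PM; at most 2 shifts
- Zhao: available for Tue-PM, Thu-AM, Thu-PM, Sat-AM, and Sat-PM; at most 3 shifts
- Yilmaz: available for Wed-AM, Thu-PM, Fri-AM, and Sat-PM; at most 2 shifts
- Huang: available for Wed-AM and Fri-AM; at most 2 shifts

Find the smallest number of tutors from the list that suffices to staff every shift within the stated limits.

10 slots to fill and no one can take more than 3, so at least ⌈10/3⌉ = 4 tutors are needed.
Petrov, Rossi, Wu, and Zhao alone can cover everything: Tue-PM→Wu, Wed-AM→Petrov, Wed-PM→Petrov, Thu-AM→Zhao, Thu-PM→Zhao, Fri-AM→Rossi, Fri-PM→Petrov, Sat-AM→Wu, Sat-PM→Rossi+Zhao.

4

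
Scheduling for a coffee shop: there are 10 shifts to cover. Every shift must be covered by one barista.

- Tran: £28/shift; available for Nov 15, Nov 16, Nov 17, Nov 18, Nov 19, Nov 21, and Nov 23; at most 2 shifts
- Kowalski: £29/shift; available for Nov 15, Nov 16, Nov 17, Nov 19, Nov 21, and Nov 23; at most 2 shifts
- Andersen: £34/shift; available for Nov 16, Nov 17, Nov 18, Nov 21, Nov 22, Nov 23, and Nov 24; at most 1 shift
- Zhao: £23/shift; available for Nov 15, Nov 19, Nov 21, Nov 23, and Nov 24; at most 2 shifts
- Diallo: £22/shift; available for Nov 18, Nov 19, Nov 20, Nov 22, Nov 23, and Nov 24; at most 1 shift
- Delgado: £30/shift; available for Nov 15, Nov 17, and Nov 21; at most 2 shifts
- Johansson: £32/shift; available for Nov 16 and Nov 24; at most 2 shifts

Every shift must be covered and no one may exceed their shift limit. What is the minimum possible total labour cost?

£276

Nov 20 can only be covered by Diallo, so that assignment is forced.
Picking the cheapest available barista for each shift independently would cost £234, but that ignores the shift limits.
An optimal schedule: Nov 15→Zhao, Nov 16→Tran, Nov 17→Delgado, Nov 18→Tran, Nov 19→Kowalski, Nov 20→Diallo, Nov 21→Delgado, Nov 22→Andersen, Nov 23→Kowalski, Nov 24→Zhao.
Total: 23 + 28 + 30 + 28 + 29 + 22 + 30 + 34 + 29 + 23 = £276.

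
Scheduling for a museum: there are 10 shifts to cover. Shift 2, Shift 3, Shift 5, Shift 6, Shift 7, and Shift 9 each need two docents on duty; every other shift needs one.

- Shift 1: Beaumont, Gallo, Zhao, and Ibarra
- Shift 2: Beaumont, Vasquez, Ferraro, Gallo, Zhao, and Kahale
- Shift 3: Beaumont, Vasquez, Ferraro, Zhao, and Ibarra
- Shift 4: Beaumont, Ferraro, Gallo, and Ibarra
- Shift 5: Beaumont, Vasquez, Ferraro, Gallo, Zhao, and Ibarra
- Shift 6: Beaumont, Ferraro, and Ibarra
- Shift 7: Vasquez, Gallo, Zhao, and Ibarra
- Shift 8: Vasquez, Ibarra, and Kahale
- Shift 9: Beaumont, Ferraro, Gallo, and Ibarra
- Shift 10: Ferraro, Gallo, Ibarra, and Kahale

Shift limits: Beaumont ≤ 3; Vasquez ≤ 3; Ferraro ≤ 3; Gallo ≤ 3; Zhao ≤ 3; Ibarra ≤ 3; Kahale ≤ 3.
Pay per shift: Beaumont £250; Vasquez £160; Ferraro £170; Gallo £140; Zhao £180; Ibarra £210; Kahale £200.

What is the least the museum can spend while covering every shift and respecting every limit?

£2760

Picking the cheapest available docent for each shift independently would cost £2500, but that ignores the shift limits.
An optimal schedule: Shift 1→Gallo, Shift 2→Zhao+Kahale, Shift 3→Vasquez+Ferraro, Shift 4→Gallo, Shift 5→Vasquez+Zhao, Shift 6→Ferraro+Ibarra, Shift 7→Vasquez+Zhao, Shift 8→Kahale, Shift 9→Gallo+Ferraro, Shift 10→Kahale.
Total: 140 + 180 + 200 + 160 + 170 + 140 + 160 + 180 + 170 + 210 + 160 + 180 + 200 + 140 + 170 + 200 = £2760.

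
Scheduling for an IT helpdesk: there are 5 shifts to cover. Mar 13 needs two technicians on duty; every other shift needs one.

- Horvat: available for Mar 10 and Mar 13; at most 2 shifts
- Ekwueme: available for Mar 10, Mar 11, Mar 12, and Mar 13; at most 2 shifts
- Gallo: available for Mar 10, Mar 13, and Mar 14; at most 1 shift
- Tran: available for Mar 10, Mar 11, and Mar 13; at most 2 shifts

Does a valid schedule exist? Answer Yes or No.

Mar 12 can only be covered by Ekwueme, so that assignment is forced.
Mar 14 can only be covered by Gallo, so that assignment is forced.
One valid schedule: Mar 10→Horvat, Mar 11→Ekwueme, Mar 12→Ekwueme, Mar 13→Horvat+Tran, Mar 14→Gallo.
Loads: Horvat 2/2, Ekwueme 2/2, Gallo 1/1, Tran 1/2 — all within limits.

Yes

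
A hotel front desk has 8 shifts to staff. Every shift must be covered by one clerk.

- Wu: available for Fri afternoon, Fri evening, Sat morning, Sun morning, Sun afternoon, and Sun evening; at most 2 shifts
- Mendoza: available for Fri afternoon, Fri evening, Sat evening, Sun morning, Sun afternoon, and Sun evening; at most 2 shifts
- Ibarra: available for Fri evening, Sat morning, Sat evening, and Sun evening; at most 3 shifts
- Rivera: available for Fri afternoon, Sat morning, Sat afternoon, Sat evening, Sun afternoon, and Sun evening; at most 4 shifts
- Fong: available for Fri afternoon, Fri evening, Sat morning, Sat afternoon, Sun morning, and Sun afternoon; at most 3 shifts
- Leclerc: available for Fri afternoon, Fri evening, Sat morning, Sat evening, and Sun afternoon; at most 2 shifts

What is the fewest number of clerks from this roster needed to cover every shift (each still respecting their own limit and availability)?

8 slots to fill and no one can take more than 4, so at least ⌈8/4⌉ = 2 clerks are needed.
Any 2 clerks together have capacity at most 4+3 = 7 < 8 slots, so 2 can never suffice.
Wu, Mendoza, and Rivera alone can cover everything: Fri afternoon→Rivera, Fri evening→Wu, Sat morning→Wu, Sat afternoon→Rivera, Sat evening→Mendoza, Sun morning→Mendoza, Sun afternoon→Rivera, Sun evening→Rivera.

3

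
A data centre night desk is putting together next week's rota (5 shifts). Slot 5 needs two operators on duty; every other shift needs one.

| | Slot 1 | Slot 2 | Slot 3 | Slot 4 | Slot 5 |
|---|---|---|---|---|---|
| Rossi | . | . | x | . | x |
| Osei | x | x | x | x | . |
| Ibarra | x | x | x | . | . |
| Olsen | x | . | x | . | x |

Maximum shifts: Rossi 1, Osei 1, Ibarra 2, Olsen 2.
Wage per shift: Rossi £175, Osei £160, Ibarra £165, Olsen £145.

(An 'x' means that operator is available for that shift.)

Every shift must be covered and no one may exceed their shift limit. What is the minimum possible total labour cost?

Slot 4 can only be covered by Osei, so that assignment is forced.
Slot 5 can only be covered by Rossi and Olsen, so that assignment is forced.
Picking the cheapest available operator for each shift independently would cost £930, but that ignores the shift limits.
An optimal schedule: Slot 1→Ibarra, Slot 2→Ibarra, Slot 3→Olsen, Slot 4→Osei, Slot 5→Rossi+Olsen.
Total: 165 + 165 + 145 + 160 + 175 + 145 = £955.

£955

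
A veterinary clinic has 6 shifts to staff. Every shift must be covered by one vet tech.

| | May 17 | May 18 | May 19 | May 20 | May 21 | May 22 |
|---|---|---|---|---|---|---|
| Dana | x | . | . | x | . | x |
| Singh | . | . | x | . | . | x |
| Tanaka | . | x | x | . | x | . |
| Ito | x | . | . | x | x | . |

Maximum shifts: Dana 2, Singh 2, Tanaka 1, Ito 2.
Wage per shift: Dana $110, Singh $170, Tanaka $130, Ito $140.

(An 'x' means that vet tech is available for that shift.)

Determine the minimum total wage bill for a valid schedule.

$800

May 18 can only be covered by Tanaka, so that assignment is forced.
Picking the cheapest available vet tech for each shift independently would cost $720, but that ignores the shift limits.
An optimal schedule: May 17→Dana, May 18→Tanaka, May 19→Singh, May 20→Ito, May 21→Ito, May 22→Dana.
Total: 110 + 130 + 170 + 140 + 140 + 110 = $800.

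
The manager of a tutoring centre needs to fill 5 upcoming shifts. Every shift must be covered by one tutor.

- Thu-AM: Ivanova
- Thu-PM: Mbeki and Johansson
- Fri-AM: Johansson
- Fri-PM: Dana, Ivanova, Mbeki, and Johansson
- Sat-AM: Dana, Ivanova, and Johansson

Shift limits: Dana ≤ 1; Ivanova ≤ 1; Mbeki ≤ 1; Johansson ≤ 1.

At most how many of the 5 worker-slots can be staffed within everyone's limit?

Total capacity across all tutors is 1+1+1+1 = 4, and 5 slots are needed, so at most 4 can be filled.
An assignment achieving 4: Thu-AM→Ivanova, Thu-PM→Mbeki, Fri-AM→Johansson, Sat-AM→Dana.
Loads: Dana 1/1, Ivanova 1/1, Mbeki 1/1, Johansson 1/1.

4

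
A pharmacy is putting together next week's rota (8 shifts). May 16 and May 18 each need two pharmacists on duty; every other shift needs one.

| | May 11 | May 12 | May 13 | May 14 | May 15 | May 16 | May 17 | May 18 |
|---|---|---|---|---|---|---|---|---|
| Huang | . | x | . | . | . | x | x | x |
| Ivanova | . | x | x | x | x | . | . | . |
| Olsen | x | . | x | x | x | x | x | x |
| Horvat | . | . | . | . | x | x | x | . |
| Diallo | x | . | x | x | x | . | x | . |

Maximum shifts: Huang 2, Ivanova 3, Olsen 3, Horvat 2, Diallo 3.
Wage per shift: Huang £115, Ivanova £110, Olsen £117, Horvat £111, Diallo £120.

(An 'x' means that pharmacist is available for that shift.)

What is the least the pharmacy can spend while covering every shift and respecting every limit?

May 18 can only be covered by Huang and Olsen, so that assignment is forced.
Picking the cheapest available pharmacist for each shift independently would cost £1126, but that ignores the shift limits.
An optimal schedule: May 11→Olsen, May 12→Huang, May 13→Ivanova, May 14→Ivanova, May 15→Ivanova, May 16→Olsen+Horvat, May 17→Horvat, May 18→Huang+Olsen.
Total: 117 + 115 + 110 + 110 + 110 + 117 + 111 + 111 + 115 + 117 = £1133.

£1133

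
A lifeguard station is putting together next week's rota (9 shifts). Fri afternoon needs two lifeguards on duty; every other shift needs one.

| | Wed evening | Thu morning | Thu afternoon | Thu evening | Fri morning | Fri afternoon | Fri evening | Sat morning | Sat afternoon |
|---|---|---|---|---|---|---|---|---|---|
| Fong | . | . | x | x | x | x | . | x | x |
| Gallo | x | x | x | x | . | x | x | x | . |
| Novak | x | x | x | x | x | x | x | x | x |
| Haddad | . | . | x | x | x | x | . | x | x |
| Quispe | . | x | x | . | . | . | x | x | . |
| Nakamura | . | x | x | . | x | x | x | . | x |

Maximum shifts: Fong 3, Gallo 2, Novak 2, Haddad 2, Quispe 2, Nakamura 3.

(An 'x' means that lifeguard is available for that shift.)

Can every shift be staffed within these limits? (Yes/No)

Yes

One valid schedule: Wed evening→Gallo, Thu morning→Gallo, Thu afternoon→Haddad, Thu evening→Fong, Fri morning→Fong, Fri afternoon→Haddad+Nakamura, Fri evening→Novak, Sat morning→Novak, Sat afternoon→Fong.
Loads: Fong 3/3, Gallo 2/2, Novak 2/2, Haddad 2/2, Quispe 0/2, Nakamura 1/3 — all within limits.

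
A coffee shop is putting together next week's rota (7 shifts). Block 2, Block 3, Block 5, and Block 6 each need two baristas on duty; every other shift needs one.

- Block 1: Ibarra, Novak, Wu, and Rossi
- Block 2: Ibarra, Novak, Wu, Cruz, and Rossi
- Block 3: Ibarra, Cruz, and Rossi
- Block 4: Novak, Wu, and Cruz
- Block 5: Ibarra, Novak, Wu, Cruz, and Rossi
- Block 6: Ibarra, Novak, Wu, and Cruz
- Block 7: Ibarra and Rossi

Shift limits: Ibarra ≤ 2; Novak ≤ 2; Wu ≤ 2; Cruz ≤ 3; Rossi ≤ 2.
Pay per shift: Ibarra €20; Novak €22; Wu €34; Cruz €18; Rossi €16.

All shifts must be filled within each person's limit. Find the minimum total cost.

€238

Picking the cheapest available barista for each shift independently would cost €190, but that ignores the shift limits.
An optimal schedule: Block 1→Novak, Block 2→Wu+Rossi, Block 3→Ibarra+Cruz, Block 4→Novak, Block 5→Cruz+Rossi, Block 6→Wu+Cruz, Block 7→Ibarra.
Total: 22 + 34 + 16 + 20 + 18 + 22 + 18 + 16 + 34 + 18 + 20 = €238.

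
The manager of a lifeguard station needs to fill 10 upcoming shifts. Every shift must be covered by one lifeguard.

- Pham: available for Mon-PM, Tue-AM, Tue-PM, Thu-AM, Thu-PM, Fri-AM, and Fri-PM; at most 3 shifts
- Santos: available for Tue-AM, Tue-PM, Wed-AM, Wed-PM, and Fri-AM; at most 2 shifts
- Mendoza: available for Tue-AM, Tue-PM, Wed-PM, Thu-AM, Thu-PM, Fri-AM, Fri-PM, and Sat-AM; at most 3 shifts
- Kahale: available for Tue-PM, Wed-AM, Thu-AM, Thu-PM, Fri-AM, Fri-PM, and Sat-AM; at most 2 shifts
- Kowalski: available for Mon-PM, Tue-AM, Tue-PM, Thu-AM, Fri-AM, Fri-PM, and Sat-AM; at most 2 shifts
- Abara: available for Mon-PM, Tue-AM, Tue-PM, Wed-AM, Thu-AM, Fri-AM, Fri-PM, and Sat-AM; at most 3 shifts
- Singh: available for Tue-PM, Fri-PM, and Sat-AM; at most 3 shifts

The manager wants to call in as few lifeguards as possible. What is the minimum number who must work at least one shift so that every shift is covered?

10 slots to fill and no one can take more than 3, so at least ⌈10/3⌉ = 4 lifeguards are needed.
Pham, Santos, Mendoza, and Kahale alone can cover everything: Mon-PM→Pham, Tue-AM→Pham, Tue-PM→Kahale, Wed-AM→Santos, Wed-PM→Santos, Thu-AM→Pham, Thu-PM→Mendoza, Fri-AM→Kahale, Fri-PM→Mendoza, Sat-AM→Mendoza.

4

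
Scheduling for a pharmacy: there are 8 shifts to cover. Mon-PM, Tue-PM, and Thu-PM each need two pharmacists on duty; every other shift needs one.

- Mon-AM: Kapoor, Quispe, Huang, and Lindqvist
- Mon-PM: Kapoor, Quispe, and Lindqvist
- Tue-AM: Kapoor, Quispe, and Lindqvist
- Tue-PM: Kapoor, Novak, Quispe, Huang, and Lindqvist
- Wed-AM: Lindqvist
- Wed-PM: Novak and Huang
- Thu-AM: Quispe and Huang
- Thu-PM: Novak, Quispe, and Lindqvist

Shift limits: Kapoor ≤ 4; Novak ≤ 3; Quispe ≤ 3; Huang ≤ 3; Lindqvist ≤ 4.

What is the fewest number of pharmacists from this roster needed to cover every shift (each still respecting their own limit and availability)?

4

11 slots to fill and no one can take more than 4, so at least ⌈11/4⌉ = 3 pharmacists are needed.
No set of 3 pharmacists can cover every shift (each such set leaves at least one shift with no one available or exceeds a cap).
Kapoor, Novak, Quispe, and Lindqvist alone can cover everything: Mon-AM→Kapoor, Mon-PM→Kapoor+Quispe, Tue-AM→Kapoor, Tue-PM→Kapoor+Novak, Wed-AM→Lindqvist, Wed-PM→Novak, Thu-AM→Quispe, Thu-PM→Novak+Quispe.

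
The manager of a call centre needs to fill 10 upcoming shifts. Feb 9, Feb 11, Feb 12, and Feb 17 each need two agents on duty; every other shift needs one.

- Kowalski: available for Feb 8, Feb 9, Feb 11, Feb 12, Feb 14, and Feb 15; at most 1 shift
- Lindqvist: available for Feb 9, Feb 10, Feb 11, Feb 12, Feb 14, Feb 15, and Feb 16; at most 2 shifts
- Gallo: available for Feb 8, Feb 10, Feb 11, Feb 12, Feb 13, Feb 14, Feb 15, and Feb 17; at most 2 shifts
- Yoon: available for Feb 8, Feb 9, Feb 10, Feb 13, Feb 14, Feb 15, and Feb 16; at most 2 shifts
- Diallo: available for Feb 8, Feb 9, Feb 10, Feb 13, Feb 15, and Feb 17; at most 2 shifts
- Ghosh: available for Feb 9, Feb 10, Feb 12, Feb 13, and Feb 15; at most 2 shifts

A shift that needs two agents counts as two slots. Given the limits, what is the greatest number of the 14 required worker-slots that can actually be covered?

11

Total capacity across all agents is 1+2+2+2+2+2 = 11, and 14 slots are needed, so at most 11 can be filled.
An assignment achieving 11: Feb 8→Gallo, Feb 9→Diallo+Ghosh, Feb 11→Kowalski+Lindqvist, Feb 12→Ghosh, Feb 13→Yoon, Feb 14→Yoon, Feb 16→Lindqvist, Feb 17→Gallo+Diallo.
Loads: Kowalski 1/1, Lindqvist 2/2, Gallo 2/2, Yoon 2/2, Diallo 2/2, Ghosh 2/2.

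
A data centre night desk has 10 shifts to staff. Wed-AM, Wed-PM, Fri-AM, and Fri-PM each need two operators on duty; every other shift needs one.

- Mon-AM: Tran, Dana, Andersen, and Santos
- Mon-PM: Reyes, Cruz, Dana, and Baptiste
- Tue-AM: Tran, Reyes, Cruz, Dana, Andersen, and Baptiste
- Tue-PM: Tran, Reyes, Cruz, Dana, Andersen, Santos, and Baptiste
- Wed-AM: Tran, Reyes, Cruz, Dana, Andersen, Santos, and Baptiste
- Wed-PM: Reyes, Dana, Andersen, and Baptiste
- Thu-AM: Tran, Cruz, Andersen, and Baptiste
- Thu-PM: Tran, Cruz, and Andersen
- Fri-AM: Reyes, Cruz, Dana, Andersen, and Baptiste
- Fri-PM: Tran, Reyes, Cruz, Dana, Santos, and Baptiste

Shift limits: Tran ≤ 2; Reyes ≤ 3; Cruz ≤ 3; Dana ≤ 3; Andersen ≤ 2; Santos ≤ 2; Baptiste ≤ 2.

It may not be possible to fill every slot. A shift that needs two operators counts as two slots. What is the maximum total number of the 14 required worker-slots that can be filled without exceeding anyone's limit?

14

Total capacity across all operators is 2+3+3+3+2+2+2 = 17, and 14 slots are needed, so at most 14 can be filled.
An assignment achieving 14: Mon-AM→Tran, Mon-PM→Reyes, Tue-AM→Cruz, Tue-PM→Dana, Wed-AM→Andersen+Santos, Wed-PM→Reyes+Dana, Thu-AM→Cruz, Thu-PM→Tran, Fri-AM→Reyes+Cruz, Fri-PM→Dana+Santos.
Loads: Tran 2/2, Reyes 3/3, Cruz 3/3, Dana 3/3, Andersen 1/2, Santos 2/2, Baptiste 0/2.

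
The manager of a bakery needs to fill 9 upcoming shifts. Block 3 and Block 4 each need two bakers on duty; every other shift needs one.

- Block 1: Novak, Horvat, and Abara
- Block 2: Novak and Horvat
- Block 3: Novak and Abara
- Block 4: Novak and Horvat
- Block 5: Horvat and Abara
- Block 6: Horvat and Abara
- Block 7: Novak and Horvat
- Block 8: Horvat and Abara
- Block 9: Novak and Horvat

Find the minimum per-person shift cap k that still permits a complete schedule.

4

With 3 bakers and 11 worker-slots to fill, someone must work at least ⌈11/3⌉ = 4 shifts, so k ≥ 4.
k = 4 works: Block 1→Abara, Block 2→Novak, Block 3→Novak+Abara, Block 4→Novak+Horvat, Block 5→Horvat, Block 6→Horvat, Block 7→Novak, Block 8→Abara, Block 9→Horvat.
Loads: Novak 4, Horvat 4, Abara 3 — all ≤ 4.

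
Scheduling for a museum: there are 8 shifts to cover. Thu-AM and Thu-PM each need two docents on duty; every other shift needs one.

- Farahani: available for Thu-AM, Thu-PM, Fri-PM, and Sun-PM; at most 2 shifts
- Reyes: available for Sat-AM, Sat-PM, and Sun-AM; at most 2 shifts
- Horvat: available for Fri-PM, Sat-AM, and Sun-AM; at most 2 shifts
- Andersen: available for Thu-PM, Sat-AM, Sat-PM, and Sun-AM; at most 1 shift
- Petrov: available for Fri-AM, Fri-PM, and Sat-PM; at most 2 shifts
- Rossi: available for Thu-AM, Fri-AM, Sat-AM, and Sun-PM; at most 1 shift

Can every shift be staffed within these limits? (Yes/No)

No

Total capacity is 10 and 10 slots are needed, so capacity alone doesn't rule it out.
Shifts {Thu-AM, Thu-PM, Sun-PM} need 5 worker-slots in total, but the docents available for any of those shifts (Farahani, Andersen, and Rossi) can supply at most 4 among them. So no valid schedule exists.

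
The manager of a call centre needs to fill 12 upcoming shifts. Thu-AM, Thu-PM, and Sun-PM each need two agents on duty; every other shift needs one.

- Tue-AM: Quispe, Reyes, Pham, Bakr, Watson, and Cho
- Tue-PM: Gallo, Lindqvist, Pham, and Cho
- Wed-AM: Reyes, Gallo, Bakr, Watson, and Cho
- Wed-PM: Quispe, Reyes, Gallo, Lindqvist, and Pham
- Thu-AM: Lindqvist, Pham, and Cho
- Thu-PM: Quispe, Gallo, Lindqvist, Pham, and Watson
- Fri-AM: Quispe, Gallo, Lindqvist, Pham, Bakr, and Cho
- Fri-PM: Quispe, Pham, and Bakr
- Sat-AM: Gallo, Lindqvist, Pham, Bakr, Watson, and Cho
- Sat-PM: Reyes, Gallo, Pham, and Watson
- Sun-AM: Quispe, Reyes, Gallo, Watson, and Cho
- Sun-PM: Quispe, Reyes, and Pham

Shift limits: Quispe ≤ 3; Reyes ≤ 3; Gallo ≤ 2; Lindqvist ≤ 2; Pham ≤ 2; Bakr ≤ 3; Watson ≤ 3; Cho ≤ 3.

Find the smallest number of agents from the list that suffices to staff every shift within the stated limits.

15 slots to fill and no one can take more than 3, so at least ⌈15/3⌉ = 5 agents are needed.
No set of 5 agents can cover every shift (each such set leaves at least one shift with no one available or exceeds a cap).
Quispe, Reyes, Gallo, Lindqvist, Pham, and Bakr alone can cover everything: Tue-AM→Bakr, Tue-PM→Gallo, Wed-AM→Reyes, Wed-PM→Gallo, Thu-AM→Lindqvist+Pham, Thu-PM→Lindqvist+Pham, Fri-AM→Bakr, Fri-PM→Quispe, Sat-AM→Bakr, Sat-PM→Reyes, Sun-AM→Quispe, Sun-PM→Quispe+Reyes.

6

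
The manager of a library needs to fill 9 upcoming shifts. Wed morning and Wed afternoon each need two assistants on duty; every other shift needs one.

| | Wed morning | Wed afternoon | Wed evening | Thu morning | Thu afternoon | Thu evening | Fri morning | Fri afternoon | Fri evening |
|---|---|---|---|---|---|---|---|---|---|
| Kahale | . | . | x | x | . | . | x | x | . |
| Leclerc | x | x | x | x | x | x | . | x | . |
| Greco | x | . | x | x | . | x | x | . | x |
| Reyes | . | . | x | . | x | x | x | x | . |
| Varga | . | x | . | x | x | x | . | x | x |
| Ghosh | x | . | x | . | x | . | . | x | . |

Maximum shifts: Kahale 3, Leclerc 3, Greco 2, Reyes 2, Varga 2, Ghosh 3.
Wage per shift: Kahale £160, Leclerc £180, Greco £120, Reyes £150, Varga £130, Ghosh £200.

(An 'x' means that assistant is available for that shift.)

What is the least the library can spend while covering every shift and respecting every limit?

Wed afternoon can only be covered by Leclerc and Varga, so that assignment is forced.
Picking the cheapest available assistant for each shift independently would cost £1470, but that ignores the shift limits.
An optimal schedule: Wed morning→Greco+Leclerc, Wed afternoon→Varga+Leclerc, Wed evening→Kahale, Thu morning→Kahale, Thu afternoon→Varga, Thu evening→Reyes, Fri morning→Reyes, Fri afternoon→Kahale, Fri evening→Greco.
Total: 120 + 180 + 130 + 180 + 160 + 160 + 130 + 150 + 150 + 160 + 120 = £1640.

£1640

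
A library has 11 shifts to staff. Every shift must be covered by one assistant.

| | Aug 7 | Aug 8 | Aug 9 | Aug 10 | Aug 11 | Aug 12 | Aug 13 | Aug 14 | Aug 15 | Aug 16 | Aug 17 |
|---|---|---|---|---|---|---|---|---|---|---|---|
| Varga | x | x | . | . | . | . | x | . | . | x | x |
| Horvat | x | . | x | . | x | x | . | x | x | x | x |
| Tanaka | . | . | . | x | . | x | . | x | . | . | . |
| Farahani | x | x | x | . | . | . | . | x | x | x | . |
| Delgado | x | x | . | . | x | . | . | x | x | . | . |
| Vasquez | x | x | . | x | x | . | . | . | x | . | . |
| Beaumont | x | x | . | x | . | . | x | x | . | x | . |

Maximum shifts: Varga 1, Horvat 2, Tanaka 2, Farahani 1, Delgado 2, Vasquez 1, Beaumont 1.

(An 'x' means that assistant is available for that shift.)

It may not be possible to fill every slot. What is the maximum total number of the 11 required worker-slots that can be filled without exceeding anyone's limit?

10

Total capacity across all assistants is 1+2+2+1+2+1+1 = 10, and 11 slots are needed, so at most 10 can be filled.
An assignment achieving 10: Aug 7→Vasquez, Aug 8→Delgado, Aug 9→Horvat, Aug 10→Tanaka, Aug 11→Delgado, Aug 12→Horvat, Aug 13→Varga, Aug 14→Tanaka, Aug 15→Farahani, Aug 16→Beaumont.
Loads: Varga 1/1, Horvat 2/2, Tanaka 2/2, Farahani 1/1, Delgado 2/2, Vasquez 1/1, Beaumont 1/1.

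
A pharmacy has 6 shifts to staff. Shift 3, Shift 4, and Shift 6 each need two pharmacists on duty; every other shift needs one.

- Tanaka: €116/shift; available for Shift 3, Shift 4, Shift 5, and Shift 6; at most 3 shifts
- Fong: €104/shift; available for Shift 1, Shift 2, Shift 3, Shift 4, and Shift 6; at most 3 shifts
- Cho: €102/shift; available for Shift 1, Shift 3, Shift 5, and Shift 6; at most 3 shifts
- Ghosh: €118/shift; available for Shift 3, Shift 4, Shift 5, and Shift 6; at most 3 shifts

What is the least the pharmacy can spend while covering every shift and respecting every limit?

€966

Shift 2 can only be covered by Fong, so that assignment is forced.
Picking the cheapest available pharmacist for each shift independently would cost €940, but that ignores the shift limits.
An optimal schedule: Shift 1→Cho, Shift 2→Fong, Shift 3→Cho+Tanaka, Shift 4→Fong+Tanaka, Shift 5→Cho, Shift 6→Fong+Tanaka.
Total: 102 + 104 + 102 + 116 + 104 + 116 + 102 + 104 + 116 = €966.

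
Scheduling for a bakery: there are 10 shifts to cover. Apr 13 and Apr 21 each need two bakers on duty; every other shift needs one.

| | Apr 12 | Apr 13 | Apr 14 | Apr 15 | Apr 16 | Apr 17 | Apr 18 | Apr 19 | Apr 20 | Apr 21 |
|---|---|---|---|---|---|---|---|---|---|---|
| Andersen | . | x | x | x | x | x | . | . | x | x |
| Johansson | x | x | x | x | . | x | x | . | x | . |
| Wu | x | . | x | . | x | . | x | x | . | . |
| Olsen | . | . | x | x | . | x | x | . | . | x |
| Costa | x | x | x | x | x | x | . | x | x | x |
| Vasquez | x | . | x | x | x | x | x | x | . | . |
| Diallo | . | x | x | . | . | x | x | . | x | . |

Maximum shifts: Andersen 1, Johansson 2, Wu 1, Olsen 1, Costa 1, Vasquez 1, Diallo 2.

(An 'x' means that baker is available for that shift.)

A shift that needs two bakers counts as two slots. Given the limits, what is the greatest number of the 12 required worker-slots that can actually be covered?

9

Total capacity across all bakers is 1+2+1+1+1+1+2 = 9, and 12 slots are needed, so at most 9 can be filled.
An assignment achieving 9: Apr 12→Johansson, Apr 13→Johansson+Costa, Apr 16→Vasquez, Apr 18→Diallo, Apr 19→Wu, Apr 20→Diallo, Apr 21→Andersen+Olsen.
Loads: Andersen 1/1, Johansson 2/2, Wu 1/1, Olsen 1/1, Costa 1/1, Vasquez 1/1, Diallo 2/2.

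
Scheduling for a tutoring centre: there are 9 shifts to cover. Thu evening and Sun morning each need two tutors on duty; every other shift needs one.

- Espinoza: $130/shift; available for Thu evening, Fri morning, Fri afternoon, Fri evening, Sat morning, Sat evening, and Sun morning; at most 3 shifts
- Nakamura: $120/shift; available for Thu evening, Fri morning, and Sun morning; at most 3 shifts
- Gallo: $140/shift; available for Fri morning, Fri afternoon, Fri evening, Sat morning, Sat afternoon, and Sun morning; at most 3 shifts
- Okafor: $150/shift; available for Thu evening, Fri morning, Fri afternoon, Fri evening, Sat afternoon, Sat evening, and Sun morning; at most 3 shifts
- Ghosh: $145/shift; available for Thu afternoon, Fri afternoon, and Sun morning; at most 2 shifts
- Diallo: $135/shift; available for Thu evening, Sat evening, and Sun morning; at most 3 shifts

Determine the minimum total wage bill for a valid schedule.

Thu afternoon can only be covered by Ghosh, so that assignment is forced.
Picking the cheapest available tutor for each shift independently would cost $1425, but that ignores the shift limits.
An optimal schedule: Thu afternoon→Ghosh, Thu evening→Nakamura+Diallo, Fri morning→Nakamura, Fri afternoon→Espinoza, Fri evening→Espinoza, Sat morning→Espinoza, Sat afternoon→Gallo, Sat evening→Diallo, Sun morning→Nakamura+Diallo.
Total: 145 + 120 + 135 + 120 + 130 + 130 + 130 + 140 + 135 + 120 + 135 = $1440.

$1440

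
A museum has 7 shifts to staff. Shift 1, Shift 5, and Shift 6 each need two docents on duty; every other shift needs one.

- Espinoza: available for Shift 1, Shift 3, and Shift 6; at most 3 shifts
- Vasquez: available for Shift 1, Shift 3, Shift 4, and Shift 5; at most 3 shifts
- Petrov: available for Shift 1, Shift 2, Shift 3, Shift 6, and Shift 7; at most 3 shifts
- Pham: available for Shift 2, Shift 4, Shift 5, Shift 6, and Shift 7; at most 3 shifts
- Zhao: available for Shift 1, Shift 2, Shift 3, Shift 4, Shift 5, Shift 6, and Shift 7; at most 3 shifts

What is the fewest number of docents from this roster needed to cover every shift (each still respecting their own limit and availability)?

4

10 slots to fill and no one can take more than 3, so at least ⌈10/3⌉ = 4 docents are needed.
Espinoza, Vasquez, Petrov, and Pham alone can cover everything: Shift 1→Espinoza+Vasquez, Shift 2→Petrov, Shift 3→Espinoza, Shift 4→Vasquez, Shift 5→Vasquez+Pham, Shift 6→Espinoza+Petrov, Shift 7→Petrov.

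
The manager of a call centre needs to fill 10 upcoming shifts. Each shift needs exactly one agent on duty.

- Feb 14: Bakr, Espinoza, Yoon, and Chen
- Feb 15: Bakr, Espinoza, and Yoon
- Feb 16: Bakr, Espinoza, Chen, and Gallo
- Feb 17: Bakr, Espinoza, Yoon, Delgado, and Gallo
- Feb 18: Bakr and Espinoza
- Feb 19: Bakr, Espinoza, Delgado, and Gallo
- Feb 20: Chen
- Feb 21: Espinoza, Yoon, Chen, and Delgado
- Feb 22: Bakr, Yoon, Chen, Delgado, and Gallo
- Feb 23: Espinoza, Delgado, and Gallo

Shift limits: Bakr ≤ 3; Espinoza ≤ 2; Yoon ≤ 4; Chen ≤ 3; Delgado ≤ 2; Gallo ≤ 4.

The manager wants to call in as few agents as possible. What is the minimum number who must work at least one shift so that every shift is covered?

10 slots to fill and no one can take more than 4, so at least ⌈10/4⌉ = 3 agents are needed.
Bakr, Chen, and Gallo alone can cover everything: Feb 14→Bakr, Feb 15→Bakr, Feb 16→Chen, Feb 17→Gallo, Feb 18→Bakr, Feb 19→Gallo, Feb 20→Chen, Feb 21→Chen, Feb 22→Gallo, Feb 23→Gallo.

3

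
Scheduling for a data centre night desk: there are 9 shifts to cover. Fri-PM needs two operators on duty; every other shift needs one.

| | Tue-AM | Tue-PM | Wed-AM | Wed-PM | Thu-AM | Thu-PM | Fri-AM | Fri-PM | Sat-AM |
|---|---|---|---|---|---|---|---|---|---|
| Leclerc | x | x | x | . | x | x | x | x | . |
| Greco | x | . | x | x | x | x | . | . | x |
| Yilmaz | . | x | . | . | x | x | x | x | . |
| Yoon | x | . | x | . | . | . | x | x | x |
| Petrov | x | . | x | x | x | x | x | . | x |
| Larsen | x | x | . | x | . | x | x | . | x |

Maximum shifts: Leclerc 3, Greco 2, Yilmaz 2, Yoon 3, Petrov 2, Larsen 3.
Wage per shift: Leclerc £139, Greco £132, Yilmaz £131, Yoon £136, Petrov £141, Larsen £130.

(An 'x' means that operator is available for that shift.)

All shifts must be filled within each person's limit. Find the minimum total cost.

Picking the cheapest available operator for each shift independently would cost £1310, but that ignores the shift limits.
An optimal schedule: Tue-AM→Yoon, Tue-PM→Larsen, Wed-AM→Greco, Wed-PM→Larsen, Thu-AM→Yilmaz, Thu-PM→Greco, Fri-AM→Yoon, Fri-PM→Yilmaz+Yoon, Sat-AM→Larsen.
Total: 136 + 130 + 132 + 130 + 131 + 132 + 136 + 131 + 136 + 130 = £1324.

£1324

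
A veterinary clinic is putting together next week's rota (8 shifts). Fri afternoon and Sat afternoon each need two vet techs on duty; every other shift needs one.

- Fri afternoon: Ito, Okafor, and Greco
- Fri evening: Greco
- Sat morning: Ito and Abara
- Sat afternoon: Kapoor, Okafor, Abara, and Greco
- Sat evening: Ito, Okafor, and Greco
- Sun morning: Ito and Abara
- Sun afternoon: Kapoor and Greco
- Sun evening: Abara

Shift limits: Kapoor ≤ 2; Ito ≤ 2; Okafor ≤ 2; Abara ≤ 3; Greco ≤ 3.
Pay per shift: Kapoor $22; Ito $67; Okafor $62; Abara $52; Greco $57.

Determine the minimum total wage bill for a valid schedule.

Fri evening can only be covered by Greco, so that assignment is forced.
Sun evening can only be covered by Abara, so that assignment is forced.
Picking the cheapest available vet tech for each shift independently would cost $485, but that ignores the shift limits.
An optimal schedule: Fri afternoon→Greco+Okafor, Fri evening→Greco, Sat morning→Abara, Sat afternoon→Kapoor+Okafor, Sat evening→Greco, Sun morning→Abara, Sun afternoon→Kapoor, Sun evening→Abara.
Total: 57 + 62 + 57 + 52 + 22 + 62 + 57 + 52 + 22 + 52 = $495.

$495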